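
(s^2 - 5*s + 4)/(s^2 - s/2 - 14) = 2*(s - 1)/(2*s + 7)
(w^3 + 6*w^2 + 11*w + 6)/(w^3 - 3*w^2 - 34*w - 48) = (w + 1)/(w - 8)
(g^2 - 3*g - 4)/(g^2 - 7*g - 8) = (g - 4)/(g - 8)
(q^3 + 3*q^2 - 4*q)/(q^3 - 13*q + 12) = q/(q - 3)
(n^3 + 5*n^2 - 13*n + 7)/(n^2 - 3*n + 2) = (n^2 + 6*n - 7)/(n - 2)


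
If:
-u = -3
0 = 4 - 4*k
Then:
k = 1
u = 3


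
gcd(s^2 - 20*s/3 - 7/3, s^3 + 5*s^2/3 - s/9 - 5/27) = s + 1/3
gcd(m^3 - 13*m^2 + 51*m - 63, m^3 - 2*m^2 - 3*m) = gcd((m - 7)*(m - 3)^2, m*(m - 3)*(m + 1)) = m - 3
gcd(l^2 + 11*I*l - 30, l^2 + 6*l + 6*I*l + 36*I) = l + 6*I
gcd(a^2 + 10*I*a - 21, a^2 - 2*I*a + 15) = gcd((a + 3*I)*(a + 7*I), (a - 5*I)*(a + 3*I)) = a + 3*I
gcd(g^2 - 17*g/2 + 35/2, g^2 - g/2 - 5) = 1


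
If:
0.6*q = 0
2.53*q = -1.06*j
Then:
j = 0.00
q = 0.00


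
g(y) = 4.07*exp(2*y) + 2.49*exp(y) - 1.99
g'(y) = 8.14*exp(2*y) + 2.49*exp(y)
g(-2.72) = -1.81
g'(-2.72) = 0.20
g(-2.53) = -1.77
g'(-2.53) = 0.25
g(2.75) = 1032.86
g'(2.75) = 2030.74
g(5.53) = 259382.41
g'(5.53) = 518140.97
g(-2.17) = -1.65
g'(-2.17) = 0.39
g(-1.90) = -1.53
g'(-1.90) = 0.55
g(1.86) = 181.95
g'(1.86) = 351.89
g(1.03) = 36.92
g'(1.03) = 70.84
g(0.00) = 4.57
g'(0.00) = 10.63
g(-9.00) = -1.99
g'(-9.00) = 0.00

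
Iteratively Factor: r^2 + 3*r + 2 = (r + 2)*(r + 1)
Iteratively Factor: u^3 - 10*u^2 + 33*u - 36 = (u - 4)*(u^2 - 6*u + 9) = (u - 4)*(u - 3)*(u - 3)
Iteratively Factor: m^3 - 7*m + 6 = (m + 3)*(m^2 - 3*m + 2) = (m - 2)*(m + 3)*(m - 1)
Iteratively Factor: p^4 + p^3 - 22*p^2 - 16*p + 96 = (p + 4)*(p^3 - 3*p^2 - 10*p + 24) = (p + 3)*(p + 4)*(p^2 - 6*p + 8) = (p - 2)*(p + 3)*(p + 4)*(p - 4)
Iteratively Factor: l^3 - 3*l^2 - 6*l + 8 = (l - 4)*(l^2 + l - 2) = (l - 4)*(l + 2)*(l - 1)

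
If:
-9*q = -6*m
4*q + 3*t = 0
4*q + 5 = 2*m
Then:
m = -15/2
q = -5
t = 20/3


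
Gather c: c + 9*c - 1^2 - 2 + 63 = 10*c + 60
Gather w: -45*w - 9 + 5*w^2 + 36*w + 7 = 5*w^2 - 9*w - 2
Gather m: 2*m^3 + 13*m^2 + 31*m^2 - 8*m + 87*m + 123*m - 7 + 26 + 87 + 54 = 2*m^3 + 44*m^2 + 202*m + 160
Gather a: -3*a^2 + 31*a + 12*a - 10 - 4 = -3*a^2 + 43*a - 14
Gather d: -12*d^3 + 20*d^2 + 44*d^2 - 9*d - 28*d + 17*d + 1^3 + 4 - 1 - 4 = -12*d^3 + 64*d^2 - 20*d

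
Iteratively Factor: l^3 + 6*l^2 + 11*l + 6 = (l + 2)*(l^2 + 4*l + 3) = (l + 2)*(l + 3)*(l + 1)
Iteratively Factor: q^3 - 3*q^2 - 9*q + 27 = (q + 3)*(q^2 - 6*q + 9) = (q - 3)*(q + 3)*(q - 3)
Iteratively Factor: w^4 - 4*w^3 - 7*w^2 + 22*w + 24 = (w - 3)*(w^3 - w^2 - 10*w - 8) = (w - 3)*(w + 2)*(w^2 - 3*w - 4) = (w - 3)*(w + 1)*(w + 2)*(w - 4)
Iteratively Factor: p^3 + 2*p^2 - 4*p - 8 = (p - 2)*(p^2 + 4*p + 4) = (p - 2)*(p + 2)*(p + 2)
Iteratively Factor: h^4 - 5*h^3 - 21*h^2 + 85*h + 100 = (h + 1)*(h^3 - 6*h^2 - 15*h + 100) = (h - 5)*(h + 1)*(h^2 - h - 20) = (h - 5)^2*(h + 1)*(h + 4)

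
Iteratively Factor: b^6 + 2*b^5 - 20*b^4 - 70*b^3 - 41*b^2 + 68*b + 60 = (b + 1)*(b^5 + b^4 - 21*b^3 - 49*b^2 + 8*b + 60) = (b + 1)*(b + 2)*(b^4 - b^3 - 19*b^2 - 11*b + 30) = (b - 5)*(b + 1)*(b + 2)*(b^3 + 4*b^2 + b - 6) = (b - 5)*(b - 1)*(b + 1)*(b + 2)*(b^2 + 5*b + 6) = (b - 5)*(b - 1)*(b + 1)*(b + 2)*(b + 3)*(b + 2)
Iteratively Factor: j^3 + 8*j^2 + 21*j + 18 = (j + 2)*(j^2 + 6*j + 9) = (j + 2)*(j + 3)*(j + 3)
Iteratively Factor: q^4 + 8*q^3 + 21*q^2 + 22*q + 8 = (q + 1)*(q^3 + 7*q^2 + 14*q + 8) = (q + 1)*(q + 4)*(q^2 + 3*q + 2) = (q + 1)^2*(q + 4)*(q + 2)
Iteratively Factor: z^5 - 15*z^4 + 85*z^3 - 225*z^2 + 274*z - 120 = (z - 4)*(z^4 - 11*z^3 + 41*z^2 - 61*z + 30) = (z - 4)*(z - 3)*(z^3 - 8*z^2 + 17*z - 10) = (z - 4)*(z - 3)*(z - 2)*(z^2 - 6*z + 5) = (z - 4)*(z - 3)*(z - 2)*(z - 1)*(z - 5)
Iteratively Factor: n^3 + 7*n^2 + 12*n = (n + 4)*(n^2 + 3*n) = (n + 3)*(n + 4)*(n)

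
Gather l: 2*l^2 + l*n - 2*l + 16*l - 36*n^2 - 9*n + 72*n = 2*l^2 + l*(n + 14) - 36*n^2 + 63*n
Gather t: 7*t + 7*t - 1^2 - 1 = 14*t - 2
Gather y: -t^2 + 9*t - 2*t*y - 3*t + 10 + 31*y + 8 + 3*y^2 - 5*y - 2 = -t^2 + 6*t + 3*y^2 + y*(26 - 2*t) + 16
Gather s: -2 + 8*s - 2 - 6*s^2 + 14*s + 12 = -6*s^2 + 22*s + 8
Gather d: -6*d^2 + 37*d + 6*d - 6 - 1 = -6*d^2 + 43*d - 7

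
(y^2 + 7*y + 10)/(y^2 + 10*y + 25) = (y + 2)/(y + 5)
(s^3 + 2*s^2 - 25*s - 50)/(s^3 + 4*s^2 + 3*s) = (s^3 + 2*s^2 - 25*s - 50)/(s*(s^2 + 4*s + 3))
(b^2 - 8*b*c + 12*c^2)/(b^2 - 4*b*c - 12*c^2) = (b - 2*c)/(b + 2*c)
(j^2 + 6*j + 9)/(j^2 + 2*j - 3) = (j + 3)/(j - 1)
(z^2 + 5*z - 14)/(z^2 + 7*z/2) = 2*(z^2 + 5*z - 14)/(z*(2*z + 7))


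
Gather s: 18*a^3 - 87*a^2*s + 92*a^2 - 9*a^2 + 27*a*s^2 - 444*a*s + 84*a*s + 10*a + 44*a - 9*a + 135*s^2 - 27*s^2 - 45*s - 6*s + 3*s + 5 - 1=18*a^3 + 83*a^2 + 45*a + s^2*(27*a + 108) + s*(-87*a^2 - 360*a - 48) + 4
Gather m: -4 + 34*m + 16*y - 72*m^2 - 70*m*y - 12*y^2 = -72*m^2 + m*(34 - 70*y) - 12*y^2 + 16*y - 4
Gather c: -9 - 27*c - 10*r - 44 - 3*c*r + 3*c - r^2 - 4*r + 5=c*(-3*r - 24) - r^2 - 14*r - 48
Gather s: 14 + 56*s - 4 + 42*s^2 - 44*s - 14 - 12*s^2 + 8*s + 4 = 30*s^2 + 20*s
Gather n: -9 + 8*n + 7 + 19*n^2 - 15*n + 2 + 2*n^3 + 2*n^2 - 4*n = 2*n^3 + 21*n^2 - 11*n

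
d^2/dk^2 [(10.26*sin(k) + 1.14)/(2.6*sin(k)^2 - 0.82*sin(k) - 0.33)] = (-69.3576*sin(k)^5 - 52.69992*sin(k)^4 + 93.18816*sin(k)^3 + 44.33574*sin(k)^2 + 37.42677*sin(k) - 2.0634)/(17.576*sin(k)^6 - 16.6296*sin(k)^5 - 1.44768*sin(k)^4 + 3.669992*sin(k)^3 + 0.183744*sin(k)^2 - 0.267894*sin(k) - 0.035937)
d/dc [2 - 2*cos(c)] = 2*sin(c)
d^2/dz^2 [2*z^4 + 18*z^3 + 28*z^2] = 24*z^2 + 108*z + 56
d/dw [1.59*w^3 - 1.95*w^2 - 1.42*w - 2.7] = 4.77*w^2 - 3.9*w - 1.42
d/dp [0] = 0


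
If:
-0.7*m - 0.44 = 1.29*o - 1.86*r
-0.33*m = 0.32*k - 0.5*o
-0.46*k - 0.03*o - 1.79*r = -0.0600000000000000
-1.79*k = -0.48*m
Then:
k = -0.05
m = -0.20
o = -0.16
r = 0.05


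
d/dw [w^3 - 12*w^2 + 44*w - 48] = 3*w^2 - 24*w + 44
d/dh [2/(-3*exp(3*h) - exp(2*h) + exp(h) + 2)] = (18*exp(2*h) + 4*exp(h) - 2)*exp(h)/(3*exp(3*h) + exp(2*h) - exp(h) - 2)^2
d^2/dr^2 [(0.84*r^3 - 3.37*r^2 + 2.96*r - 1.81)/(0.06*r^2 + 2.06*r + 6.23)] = (-3.46944695195361e-18*r^5 + 2.22044604925031e-16*r^4 + 7.35564*r^3 + 72.201492*r^2 + 187.636032*r - 351.583718)/(0.000216*r^6 + 0.022248*r^5 + 0.831132*r^4 + 13.361984*r^3 + 86.299206*r^2 + 239.863722*r + 241.804367)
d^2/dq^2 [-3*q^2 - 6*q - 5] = -6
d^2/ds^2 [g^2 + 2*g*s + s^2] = 2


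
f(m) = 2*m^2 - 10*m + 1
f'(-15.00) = -70.00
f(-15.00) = 601.00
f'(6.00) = 14.00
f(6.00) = 13.00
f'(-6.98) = -37.92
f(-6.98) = 168.24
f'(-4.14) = -26.56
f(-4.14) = 76.68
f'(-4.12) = -26.48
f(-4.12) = 76.15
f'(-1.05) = -14.20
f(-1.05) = 13.70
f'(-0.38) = -11.52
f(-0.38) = 5.09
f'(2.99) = 1.96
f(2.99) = -11.02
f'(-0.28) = -11.12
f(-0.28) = 3.96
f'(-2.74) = -20.96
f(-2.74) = 43.42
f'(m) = 4*m - 10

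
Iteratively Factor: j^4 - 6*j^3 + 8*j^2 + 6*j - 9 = (j - 3)*(j^3 - 3*j^2 - j + 3) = (j - 3)*(j - 1)*(j^2 - 2*j - 3) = (j - 3)^2*(j - 1)*(j + 1)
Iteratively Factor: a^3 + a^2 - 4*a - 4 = (a + 1)*(a^2 - 4) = (a - 2)*(a + 1)*(a + 2)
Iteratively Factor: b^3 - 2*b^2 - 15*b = (b - 5)*(b^2 + 3*b) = (b - 5)*(b + 3)*(b)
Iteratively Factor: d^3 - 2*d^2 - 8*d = (d - 4)*(d^2 + 2*d) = (d - 4)*(d + 2)*(d)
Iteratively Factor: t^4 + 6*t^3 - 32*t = (t - 2)*(t^3 + 8*t^2 + 16*t) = (t - 2)*(t + 4)*(t^2 + 4*t) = (t - 2)*(t + 4)^2*(t)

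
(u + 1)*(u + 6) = u^2 + 7*u + 6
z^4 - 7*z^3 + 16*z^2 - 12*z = z*(z - 3)*(z - 2)^2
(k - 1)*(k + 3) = k^2 + 2*k - 3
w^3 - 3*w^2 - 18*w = w*(w - 6)*(w + 3)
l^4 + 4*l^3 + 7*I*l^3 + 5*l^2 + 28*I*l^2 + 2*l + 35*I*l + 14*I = (l + 1)^2*(l + 2)*(l + 7*I)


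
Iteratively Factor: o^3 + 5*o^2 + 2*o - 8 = (o + 4)*(o^2 + o - 2) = (o + 2)*(o + 4)*(o - 1)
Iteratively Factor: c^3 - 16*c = (c)*(c^2 - 16) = c*(c - 4)*(c + 4)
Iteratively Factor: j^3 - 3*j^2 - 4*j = (j)*(j^2 - 3*j - 4) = j*(j + 1)*(j - 4)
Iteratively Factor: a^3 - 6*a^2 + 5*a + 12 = (a - 4)*(a^2 - 2*a - 3) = (a - 4)*(a + 1)*(a - 3)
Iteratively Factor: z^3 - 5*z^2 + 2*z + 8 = (z - 4)*(z^2 - z - 2) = (z - 4)*(z - 2)*(z + 1)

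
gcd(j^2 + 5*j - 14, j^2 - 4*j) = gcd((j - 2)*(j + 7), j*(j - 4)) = 1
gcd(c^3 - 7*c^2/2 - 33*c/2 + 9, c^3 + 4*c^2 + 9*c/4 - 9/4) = c^2 + 5*c/2 - 3/2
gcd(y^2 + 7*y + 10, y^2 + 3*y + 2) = y + 2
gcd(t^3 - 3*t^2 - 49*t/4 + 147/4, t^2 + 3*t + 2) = 1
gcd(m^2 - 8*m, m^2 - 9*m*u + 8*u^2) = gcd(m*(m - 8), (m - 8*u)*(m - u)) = 1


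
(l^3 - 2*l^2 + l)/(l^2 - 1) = l*(l - 1)/(l + 1)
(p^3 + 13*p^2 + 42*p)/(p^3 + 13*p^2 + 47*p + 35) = p*(p + 6)/(p^2 + 6*p + 5)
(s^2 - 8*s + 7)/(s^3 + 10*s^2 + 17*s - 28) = (s - 7)/(s^2 + 11*s + 28)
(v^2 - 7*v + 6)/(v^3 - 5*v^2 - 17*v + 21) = (v - 6)/(v^2 - 4*v - 21)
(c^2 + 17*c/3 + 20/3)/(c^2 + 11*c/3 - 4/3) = (3*c + 5)/(3*c - 1)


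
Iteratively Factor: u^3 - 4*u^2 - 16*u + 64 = (u - 4)*(u^2 - 16) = (u - 4)*(u + 4)*(u - 4)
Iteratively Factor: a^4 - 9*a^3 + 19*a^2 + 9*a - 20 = (a - 5)*(a^3 - 4*a^2 - a + 4) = (a - 5)*(a - 1)*(a^2 - 3*a - 4) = (a - 5)*(a - 1)*(a + 1)*(a - 4)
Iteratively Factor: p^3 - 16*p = (p + 4)*(p^2 - 4*p) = p*(p + 4)*(p - 4)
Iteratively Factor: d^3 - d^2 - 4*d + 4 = (d - 2)*(d^2 + d - 2) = (d - 2)*(d - 1)*(d + 2)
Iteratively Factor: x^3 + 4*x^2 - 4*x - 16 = (x - 2)*(x^2 + 6*x + 8) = (x - 2)*(x + 4)*(x + 2)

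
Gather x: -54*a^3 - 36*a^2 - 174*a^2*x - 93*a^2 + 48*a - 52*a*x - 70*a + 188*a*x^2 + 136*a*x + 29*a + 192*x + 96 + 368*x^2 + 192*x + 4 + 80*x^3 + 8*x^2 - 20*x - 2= -54*a^3 - 129*a^2 + 7*a + 80*x^3 + x^2*(188*a + 376) + x*(-174*a^2 + 84*a + 364) + 98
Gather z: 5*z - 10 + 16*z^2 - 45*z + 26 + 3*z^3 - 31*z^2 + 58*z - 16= 3*z^3 - 15*z^2 + 18*z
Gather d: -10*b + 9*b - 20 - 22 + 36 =-b - 6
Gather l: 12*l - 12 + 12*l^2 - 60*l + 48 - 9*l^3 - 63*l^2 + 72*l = -9*l^3 - 51*l^2 + 24*l + 36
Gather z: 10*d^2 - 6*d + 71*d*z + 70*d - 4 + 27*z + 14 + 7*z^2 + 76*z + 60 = 10*d^2 + 64*d + 7*z^2 + z*(71*d + 103) + 70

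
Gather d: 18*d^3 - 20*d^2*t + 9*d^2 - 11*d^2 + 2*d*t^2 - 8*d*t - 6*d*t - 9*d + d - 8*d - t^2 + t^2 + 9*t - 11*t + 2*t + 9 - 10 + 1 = 18*d^3 + d^2*(-20*t - 2) + d*(2*t^2 - 14*t - 16)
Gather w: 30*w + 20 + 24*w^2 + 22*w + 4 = 24*w^2 + 52*w + 24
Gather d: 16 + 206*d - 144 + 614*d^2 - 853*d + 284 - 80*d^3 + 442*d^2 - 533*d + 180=-80*d^3 + 1056*d^2 - 1180*d + 336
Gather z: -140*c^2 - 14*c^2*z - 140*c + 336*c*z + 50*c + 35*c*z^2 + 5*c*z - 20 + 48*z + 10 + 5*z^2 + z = -140*c^2 - 90*c + z^2*(35*c + 5) + z*(-14*c^2 + 341*c + 49) - 10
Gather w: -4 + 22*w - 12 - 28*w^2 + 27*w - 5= -28*w^2 + 49*w - 21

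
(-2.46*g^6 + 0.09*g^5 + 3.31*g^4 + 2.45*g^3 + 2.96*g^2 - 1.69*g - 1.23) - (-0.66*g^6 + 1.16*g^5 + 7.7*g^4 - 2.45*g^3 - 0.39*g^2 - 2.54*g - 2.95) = -1.8*g^6 - 1.07*g^5 - 4.39*g^4 + 4.9*g^3 + 3.35*g^2 + 0.85*g + 1.72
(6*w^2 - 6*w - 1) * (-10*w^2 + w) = -60*w^4 + 66*w^3 + 4*w^2 - w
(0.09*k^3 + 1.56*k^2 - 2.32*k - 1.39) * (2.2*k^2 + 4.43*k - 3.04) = 0.198*k^5 + 3.8307*k^4 + 1.5332*k^3 - 18.078*k^2 + 0.8951*k + 4.2256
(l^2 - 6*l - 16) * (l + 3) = l^3 - 3*l^2 - 34*l - 48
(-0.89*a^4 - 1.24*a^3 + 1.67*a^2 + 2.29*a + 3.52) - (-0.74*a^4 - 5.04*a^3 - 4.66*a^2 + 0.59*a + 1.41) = -0.15*a^4 + 3.8*a^3 + 6.33*a^2 + 1.7*a + 2.11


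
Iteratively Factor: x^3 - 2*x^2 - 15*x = (x + 3)*(x^2 - 5*x) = x*(x + 3)*(x - 5)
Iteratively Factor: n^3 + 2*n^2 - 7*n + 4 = (n - 1)*(n^2 + 3*n - 4) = (n - 1)*(n + 4)*(n - 1)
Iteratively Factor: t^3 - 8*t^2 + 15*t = (t)*(t^2 - 8*t + 15) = t*(t - 5)*(t - 3)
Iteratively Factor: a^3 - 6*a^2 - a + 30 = (a + 2)*(a^2 - 8*a + 15) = (a - 3)*(a + 2)*(a - 5)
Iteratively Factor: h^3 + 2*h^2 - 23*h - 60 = (h - 5)*(h^2 + 7*h + 12) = (h - 5)*(h + 4)*(h + 3)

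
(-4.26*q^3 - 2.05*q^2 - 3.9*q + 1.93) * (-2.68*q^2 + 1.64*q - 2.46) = 11.4168*q^5 - 1.4924*q^4 + 17.5696*q^3 - 6.5254*q^2 + 12.7592*q - 4.7478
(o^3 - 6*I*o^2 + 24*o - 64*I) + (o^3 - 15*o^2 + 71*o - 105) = 2*o^3 - 15*o^2 - 6*I*o^2 + 95*o - 105 - 64*I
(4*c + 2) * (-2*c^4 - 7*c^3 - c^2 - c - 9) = -8*c^5 - 32*c^4 - 18*c^3 - 6*c^2 - 38*c - 18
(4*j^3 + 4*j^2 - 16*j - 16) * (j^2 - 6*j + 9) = 4*j^5 - 20*j^4 - 4*j^3 + 116*j^2 - 48*j - 144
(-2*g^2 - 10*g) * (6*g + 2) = -12*g^3 - 64*g^2 - 20*g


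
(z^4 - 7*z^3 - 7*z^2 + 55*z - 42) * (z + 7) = z^5 - 56*z^3 + 6*z^2 + 343*z - 294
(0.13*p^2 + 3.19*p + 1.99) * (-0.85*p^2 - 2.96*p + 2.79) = -0.1105*p^4 - 3.0963*p^3 - 10.7712*p^2 + 3.0097*p + 5.5521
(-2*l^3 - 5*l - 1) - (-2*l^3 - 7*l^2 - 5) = 7*l^2 - 5*l + 4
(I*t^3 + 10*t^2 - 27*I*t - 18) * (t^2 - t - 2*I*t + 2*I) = I*t^5 + 12*t^4 - I*t^4 - 12*t^3 - 47*I*t^3 - 72*t^2 + 47*I*t^2 + 72*t + 36*I*t - 36*I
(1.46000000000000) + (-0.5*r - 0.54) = 0.92 - 0.5*r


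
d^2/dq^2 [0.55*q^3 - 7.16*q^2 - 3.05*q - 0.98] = 3.3*q - 14.32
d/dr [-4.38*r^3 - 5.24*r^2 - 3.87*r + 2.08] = -13.14*r^2 - 10.48*r - 3.87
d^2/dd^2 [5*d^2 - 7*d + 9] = 10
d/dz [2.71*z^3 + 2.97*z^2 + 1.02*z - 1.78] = 8.13*z^2 + 5.94*z + 1.02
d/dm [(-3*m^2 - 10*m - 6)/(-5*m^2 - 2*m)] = 4*(-11*m^2 - 15*m - 3)/(m^2*(25*m^2 + 20*m + 4))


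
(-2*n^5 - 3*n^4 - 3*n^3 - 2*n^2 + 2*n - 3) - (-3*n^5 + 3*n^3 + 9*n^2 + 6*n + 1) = n^5 - 3*n^4 - 6*n^3 - 11*n^2 - 4*n - 4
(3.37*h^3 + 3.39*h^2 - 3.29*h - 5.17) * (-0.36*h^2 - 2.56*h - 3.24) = -1.2132*h^5 - 9.8476*h^4 - 18.4128*h^3 - 0.700000000000001*h^2 + 23.8948*h + 16.7508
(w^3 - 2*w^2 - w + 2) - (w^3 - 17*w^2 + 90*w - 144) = 15*w^2 - 91*w + 146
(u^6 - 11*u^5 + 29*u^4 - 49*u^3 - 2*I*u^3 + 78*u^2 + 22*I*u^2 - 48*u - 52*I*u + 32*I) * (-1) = -u^6 + 11*u^5 - 29*u^4 + 49*u^3 + 2*I*u^3 - 78*u^2 - 22*I*u^2 + 48*u + 52*I*u - 32*I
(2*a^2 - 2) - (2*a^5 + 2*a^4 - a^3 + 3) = -2*a^5 - 2*a^4 + a^3 + 2*a^2 - 5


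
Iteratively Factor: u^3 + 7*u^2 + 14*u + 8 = (u + 2)*(u^2 + 5*u + 4) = (u + 2)*(u + 4)*(u + 1)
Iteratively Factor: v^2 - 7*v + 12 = (v - 4)*(v - 3)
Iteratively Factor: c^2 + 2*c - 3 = (c - 1)*(c + 3)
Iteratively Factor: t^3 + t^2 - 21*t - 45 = (t - 5)*(t^2 + 6*t + 9) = (t - 5)*(t + 3)*(t + 3)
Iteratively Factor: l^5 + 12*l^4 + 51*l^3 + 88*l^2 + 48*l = (l + 4)*(l^4 + 8*l^3 + 19*l^2 + 12*l) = (l + 4)^2*(l^3 + 4*l^2 + 3*l) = l*(l + 4)^2*(l^2 + 4*l + 3) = l*(l + 3)*(l + 4)^2*(l + 1)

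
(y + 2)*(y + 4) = y^2 + 6*y + 8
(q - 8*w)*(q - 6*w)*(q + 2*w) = q^3 - 12*q^2*w + 20*q*w^2 + 96*w^3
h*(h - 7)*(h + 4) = h^3 - 3*h^2 - 28*h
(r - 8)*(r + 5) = r^2 - 3*r - 40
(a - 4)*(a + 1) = a^2 - 3*a - 4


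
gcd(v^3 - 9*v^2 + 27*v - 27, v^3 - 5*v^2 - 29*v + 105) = v - 3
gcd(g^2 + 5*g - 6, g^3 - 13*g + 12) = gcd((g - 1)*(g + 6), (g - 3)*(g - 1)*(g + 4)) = g - 1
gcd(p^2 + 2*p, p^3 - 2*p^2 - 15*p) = p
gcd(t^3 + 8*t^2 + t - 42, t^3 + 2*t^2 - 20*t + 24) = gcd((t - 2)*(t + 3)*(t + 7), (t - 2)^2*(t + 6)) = t - 2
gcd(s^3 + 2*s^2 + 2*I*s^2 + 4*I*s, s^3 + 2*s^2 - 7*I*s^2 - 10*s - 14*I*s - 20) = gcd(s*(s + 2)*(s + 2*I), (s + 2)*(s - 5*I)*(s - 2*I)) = s + 2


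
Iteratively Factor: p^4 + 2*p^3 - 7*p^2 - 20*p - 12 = (p + 2)*(p^3 - 7*p - 6) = (p + 2)^2*(p^2 - 2*p - 3) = (p + 1)*(p + 2)^2*(p - 3)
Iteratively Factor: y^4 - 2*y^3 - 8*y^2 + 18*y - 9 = (y - 3)*(y^3 + y^2 - 5*y + 3) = (y - 3)*(y + 3)*(y^2 - 2*y + 1) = (y - 3)*(y - 1)*(y + 3)*(y - 1)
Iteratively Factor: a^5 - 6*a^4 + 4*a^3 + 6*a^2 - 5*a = (a - 1)*(a^4 - 5*a^3 - a^2 + 5*a) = a*(a - 1)*(a^3 - 5*a^2 - a + 5) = a*(a - 5)*(a - 1)*(a^2 - 1) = a*(a - 5)*(a - 1)^2*(a + 1)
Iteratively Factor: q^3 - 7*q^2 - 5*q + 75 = (q - 5)*(q^2 - 2*q - 15) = (q - 5)*(q + 3)*(q - 5)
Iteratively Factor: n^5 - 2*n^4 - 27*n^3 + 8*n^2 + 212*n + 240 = (n - 5)*(n^4 + 3*n^3 - 12*n^2 - 52*n - 48) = (n - 5)*(n - 4)*(n^3 + 7*n^2 + 16*n + 12) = (n - 5)*(n - 4)*(n + 2)*(n^2 + 5*n + 6) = (n - 5)*(n - 4)*(n + 2)*(n + 3)*(n + 2)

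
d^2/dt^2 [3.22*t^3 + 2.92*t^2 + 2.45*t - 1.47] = 19.32*t + 5.84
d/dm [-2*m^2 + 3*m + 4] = 3 - 4*m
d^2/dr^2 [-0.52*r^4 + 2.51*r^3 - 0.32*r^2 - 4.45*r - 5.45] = -6.24*r^2 + 15.06*r - 0.64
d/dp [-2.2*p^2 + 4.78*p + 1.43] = 4.78 - 4.4*p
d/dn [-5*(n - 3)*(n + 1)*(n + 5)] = -15*n^2 - 30*n + 65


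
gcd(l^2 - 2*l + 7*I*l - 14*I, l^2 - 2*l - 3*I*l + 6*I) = l - 2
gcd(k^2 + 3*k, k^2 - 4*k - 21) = k + 3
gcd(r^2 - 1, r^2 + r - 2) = r - 1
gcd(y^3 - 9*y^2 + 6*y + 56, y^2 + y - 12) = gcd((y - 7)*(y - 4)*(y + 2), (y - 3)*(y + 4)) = 1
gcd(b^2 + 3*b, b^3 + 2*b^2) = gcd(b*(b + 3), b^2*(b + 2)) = b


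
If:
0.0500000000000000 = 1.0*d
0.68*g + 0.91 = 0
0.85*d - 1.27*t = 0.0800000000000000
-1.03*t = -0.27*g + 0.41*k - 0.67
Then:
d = 0.05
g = -1.34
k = 0.83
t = -0.03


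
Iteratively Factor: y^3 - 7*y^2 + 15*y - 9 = (y - 3)*(y^2 - 4*y + 3) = (y - 3)*(y - 1)*(y - 3)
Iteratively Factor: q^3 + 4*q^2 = (q + 4)*(q^2) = q*(q + 4)*(q)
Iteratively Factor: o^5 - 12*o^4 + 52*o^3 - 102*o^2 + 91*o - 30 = (o - 3)*(o^4 - 9*o^3 + 25*o^2 - 27*o + 10) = (o - 5)*(o - 3)*(o^3 - 4*o^2 + 5*o - 2) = (o - 5)*(o - 3)*(o - 2)*(o^2 - 2*o + 1) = (o - 5)*(o - 3)*(o - 2)*(o - 1)*(o - 1)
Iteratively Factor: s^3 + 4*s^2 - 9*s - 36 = (s + 4)*(s^2 - 9) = (s - 3)*(s + 4)*(s + 3)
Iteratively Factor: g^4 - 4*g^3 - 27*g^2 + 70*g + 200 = (g + 2)*(g^3 - 6*g^2 - 15*g + 100) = (g - 5)*(g + 2)*(g^2 - g - 20) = (g - 5)^2*(g + 2)*(g + 4)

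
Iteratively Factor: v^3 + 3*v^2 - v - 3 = (v + 3)*(v^2 - 1) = (v - 1)*(v + 3)*(v + 1)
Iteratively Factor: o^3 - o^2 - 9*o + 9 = (o - 1)*(o^2 - 9) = (o - 3)*(o - 1)*(o + 3)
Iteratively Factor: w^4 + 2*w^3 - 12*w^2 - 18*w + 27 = (w + 3)*(w^3 - w^2 - 9*w + 9) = (w + 3)^2*(w^2 - 4*w + 3) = (w - 3)*(w + 3)^2*(w - 1)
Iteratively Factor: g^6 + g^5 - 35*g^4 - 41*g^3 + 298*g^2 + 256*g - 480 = (g - 5)*(g^5 + 6*g^4 - 5*g^3 - 66*g^2 - 32*g + 96) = (g - 5)*(g + 4)*(g^4 + 2*g^3 - 13*g^2 - 14*g + 24) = (g - 5)*(g - 3)*(g + 4)*(g^3 + 5*g^2 + 2*g - 8) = (g - 5)*(g - 3)*(g - 1)*(g + 4)*(g^2 + 6*g + 8) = (g - 5)*(g - 3)*(g - 1)*(g + 2)*(g + 4)*(g + 4)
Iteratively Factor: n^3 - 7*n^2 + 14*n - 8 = (n - 1)*(n^2 - 6*n + 8) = (n - 2)*(n - 1)*(n - 4)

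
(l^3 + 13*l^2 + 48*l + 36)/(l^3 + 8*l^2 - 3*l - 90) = (l^2 + 7*l + 6)/(l^2 + 2*l - 15)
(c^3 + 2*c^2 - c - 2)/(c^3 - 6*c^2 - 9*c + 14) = (c + 1)/(c - 7)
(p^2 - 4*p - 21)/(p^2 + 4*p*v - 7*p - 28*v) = (p + 3)/(p + 4*v)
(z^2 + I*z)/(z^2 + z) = (z + I)/(z + 1)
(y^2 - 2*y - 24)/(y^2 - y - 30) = (y + 4)/(y + 5)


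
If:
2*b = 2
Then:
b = 1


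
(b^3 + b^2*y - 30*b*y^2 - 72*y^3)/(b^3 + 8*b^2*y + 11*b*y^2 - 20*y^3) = (-b^2 + 3*b*y + 18*y^2)/(-b^2 - 4*b*y + 5*y^2)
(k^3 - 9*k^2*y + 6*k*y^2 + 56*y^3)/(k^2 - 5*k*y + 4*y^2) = (-k^2 + 5*k*y + 14*y^2)/(-k + y)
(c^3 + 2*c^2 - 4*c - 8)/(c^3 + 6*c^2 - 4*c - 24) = (c + 2)/(c + 6)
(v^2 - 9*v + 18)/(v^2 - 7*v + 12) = (v - 6)/(v - 4)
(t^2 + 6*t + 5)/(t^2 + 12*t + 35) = (t + 1)/(t + 7)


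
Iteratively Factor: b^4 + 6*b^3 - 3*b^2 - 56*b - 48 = (b + 4)*(b^3 + 2*b^2 - 11*b - 12) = (b - 3)*(b + 4)*(b^2 + 5*b + 4) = (b - 3)*(b + 1)*(b + 4)*(b + 4)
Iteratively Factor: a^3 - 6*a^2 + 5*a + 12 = (a - 3)*(a^2 - 3*a - 4) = (a - 4)*(a - 3)*(a + 1)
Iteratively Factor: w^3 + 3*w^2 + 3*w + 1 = (w + 1)*(w^2 + 2*w + 1) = (w + 1)^2*(w + 1)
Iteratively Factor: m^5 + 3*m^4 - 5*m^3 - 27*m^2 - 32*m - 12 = (m + 1)*(m^4 + 2*m^3 - 7*m^2 - 20*m - 12) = (m + 1)^2*(m^3 + m^2 - 8*m - 12) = (m + 1)^2*(m + 2)*(m^2 - m - 6) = (m - 3)*(m + 1)^2*(m + 2)*(m + 2)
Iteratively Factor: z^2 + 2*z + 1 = (z + 1)*(z + 1)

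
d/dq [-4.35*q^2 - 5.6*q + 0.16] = -8.7*q - 5.6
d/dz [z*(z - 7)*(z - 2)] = 3*z^2 - 18*z + 14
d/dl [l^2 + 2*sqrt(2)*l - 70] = 2*l + 2*sqrt(2)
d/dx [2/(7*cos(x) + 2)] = 14*sin(x)/(7*cos(x) + 2)^2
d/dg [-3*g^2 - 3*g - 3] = -6*g - 3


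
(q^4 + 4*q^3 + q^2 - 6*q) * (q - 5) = q^5 - q^4 - 19*q^3 - 11*q^2 + 30*q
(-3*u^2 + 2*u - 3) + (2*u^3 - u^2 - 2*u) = 2*u^3 - 4*u^2 - 3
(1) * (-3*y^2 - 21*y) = -3*y^2 - 21*y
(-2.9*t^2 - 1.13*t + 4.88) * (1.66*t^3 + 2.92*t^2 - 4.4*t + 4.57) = -4.814*t^5 - 10.3438*t^4 + 17.5612*t^3 + 5.9686*t^2 - 26.6361*t + 22.3016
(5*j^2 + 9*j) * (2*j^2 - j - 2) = 10*j^4 + 13*j^3 - 19*j^2 - 18*j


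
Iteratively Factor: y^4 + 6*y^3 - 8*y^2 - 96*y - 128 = (y + 4)*(y^3 + 2*y^2 - 16*y - 32) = (y + 4)^2*(y^2 - 2*y - 8) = (y + 2)*(y + 4)^2*(y - 4)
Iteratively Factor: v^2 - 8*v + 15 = (v - 3)*(v - 5)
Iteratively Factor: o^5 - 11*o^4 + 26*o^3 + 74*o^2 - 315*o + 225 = (o + 3)*(o^4 - 14*o^3 + 68*o^2 - 130*o + 75) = (o - 1)*(o + 3)*(o^3 - 13*o^2 + 55*o - 75) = (o - 5)*(o - 1)*(o + 3)*(o^2 - 8*o + 15) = (o - 5)*(o - 3)*(o - 1)*(o + 3)*(o - 5)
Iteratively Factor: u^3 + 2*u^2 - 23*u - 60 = (u + 4)*(u^2 - 2*u - 15) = (u + 3)*(u + 4)*(u - 5)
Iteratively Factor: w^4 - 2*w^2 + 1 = (w - 1)*(w^3 + w^2 - w - 1) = (w - 1)*(w + 1)*(w^2 - 1) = (w - 1)*(w + 1)^2*(w - 1)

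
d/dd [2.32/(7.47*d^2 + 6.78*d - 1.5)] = (-34.6608*d - 15.7296)/(7.47*d^2 + 6.78*d - 1.5)^2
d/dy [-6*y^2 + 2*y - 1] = 2 - 12*y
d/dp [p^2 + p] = 2*p + 1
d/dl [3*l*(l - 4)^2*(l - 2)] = 12*l^3 - 90*l^2 + 192*l - 96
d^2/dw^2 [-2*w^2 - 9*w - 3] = -4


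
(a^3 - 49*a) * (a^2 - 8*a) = a^5 - 8*a^4 - 49*a^3 + 392*a^2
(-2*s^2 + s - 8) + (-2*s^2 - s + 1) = -4*s^2 - 7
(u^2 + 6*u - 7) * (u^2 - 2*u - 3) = u^4 + 4*u^3 - 22*u^2 - 4*u + 21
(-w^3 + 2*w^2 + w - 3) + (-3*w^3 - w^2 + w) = -4*w^3 + w^2 + 2*w - 3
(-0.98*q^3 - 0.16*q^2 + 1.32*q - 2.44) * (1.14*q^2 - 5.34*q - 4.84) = -1.1172*q^5 + 5.0508*q^4 + 7.1024*q^3 - 9.056*q^2 + 6.6408*q + 11.8096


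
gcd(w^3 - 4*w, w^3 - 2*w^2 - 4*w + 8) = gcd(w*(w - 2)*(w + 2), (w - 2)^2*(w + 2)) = w^2 - 4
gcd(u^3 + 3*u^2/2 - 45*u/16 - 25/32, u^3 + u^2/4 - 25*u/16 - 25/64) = u^2 - u - 5/16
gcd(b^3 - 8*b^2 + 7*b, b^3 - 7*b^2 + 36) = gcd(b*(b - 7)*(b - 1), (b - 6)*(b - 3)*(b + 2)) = 1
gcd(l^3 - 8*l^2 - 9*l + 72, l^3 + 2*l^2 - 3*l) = l + 3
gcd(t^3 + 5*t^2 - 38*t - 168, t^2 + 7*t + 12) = t + 4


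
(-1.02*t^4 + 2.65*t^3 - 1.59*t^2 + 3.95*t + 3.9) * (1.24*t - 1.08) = -1.2648*t^5 + 4.3876*t^4 - 4.8336*t^3 + 6.6152*t^2 + 0.569999999999999*t - 4.212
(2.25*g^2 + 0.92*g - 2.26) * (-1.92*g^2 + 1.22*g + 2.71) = -4.32*g^4 + 0.9786*g^3 + 11.5591*g^2 - 0.264*g - 6.1246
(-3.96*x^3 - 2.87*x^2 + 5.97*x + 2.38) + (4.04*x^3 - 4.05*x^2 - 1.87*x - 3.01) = 0.0800000000000001*x^3 - 6.92*x^2 + 4.1*x - 0.63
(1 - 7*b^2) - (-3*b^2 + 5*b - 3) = -4*b^2 - 5*b + 4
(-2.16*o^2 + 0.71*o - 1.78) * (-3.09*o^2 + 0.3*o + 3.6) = 6.6744*o^4 - 2.8419*o^3 - 2.0628*o^2 + 2.022*o - 6.408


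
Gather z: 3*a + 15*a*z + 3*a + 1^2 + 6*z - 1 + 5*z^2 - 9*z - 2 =6*a + 5*z^2 + z*(15*a - 3) - 2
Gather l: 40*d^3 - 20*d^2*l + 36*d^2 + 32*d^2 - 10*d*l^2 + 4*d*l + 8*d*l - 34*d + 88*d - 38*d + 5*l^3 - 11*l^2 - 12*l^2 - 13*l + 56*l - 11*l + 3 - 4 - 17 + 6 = 40*d^3 + 68*d^2 + 16*d + 5*l^3 + l^2*(-10*d - 23) + l*(-20*d^2 + 12*d + 32) - 12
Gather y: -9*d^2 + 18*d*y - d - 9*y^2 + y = -9*d^2 - d - 9*y^2 + y*(18*d + 1)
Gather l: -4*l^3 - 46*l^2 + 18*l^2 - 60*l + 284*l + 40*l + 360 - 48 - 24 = -4*l^3 - 28*l^2 + 264*l + 288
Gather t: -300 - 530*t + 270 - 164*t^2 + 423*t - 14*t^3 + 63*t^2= -14*t^3 - 101*t^2 - 107*t - 30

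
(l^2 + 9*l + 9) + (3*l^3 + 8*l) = 3*l^3 + l^2 + 17*l + 9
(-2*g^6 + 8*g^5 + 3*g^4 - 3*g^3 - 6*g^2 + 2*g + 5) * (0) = 0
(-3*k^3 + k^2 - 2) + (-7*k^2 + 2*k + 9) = -3*k^3 - 6*k^2 + 2*k + 7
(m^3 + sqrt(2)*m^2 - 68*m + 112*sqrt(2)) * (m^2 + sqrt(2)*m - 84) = m^5 + 2*sqrt(2)*m^4 - 150*m^3 - 40*sqrt(2)*m^2 + 5936*m - 9408*sqrt(2)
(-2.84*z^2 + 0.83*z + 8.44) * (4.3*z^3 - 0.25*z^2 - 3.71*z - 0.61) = -12.212*z^5 + 4.279*z^4 + 46.6209*z^3 - 3.4569*z^2 - 31.8187*z - 5.1484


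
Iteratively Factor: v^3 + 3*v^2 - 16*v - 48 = (v - 4)*(v^2 + 7*v + 12) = (v - 4)*(v + 4)*(v + 3)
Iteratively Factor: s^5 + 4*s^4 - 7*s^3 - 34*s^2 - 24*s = (s + 1)*(s^4 + 3*s^3 - 10*s^2 - 24*s) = s*(s + 1)*(s^3 + 3*s^2 - 10*s - 24) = s*(s + 1)*(s + 2)*(s^2 + s - 12) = s*(s - 3)*(s + 1)*(s + 2)*(s + 4)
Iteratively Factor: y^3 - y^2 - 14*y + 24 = (y + 4)*(y^2 - 5*y + 6) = (y - 2)*(y + 4)*(y - 3)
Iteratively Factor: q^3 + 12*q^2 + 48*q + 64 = (q + 4)*(q^2 + 8*q + 16) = (q + 4)^2*(q + 4)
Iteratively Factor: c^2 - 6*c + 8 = (c - 4)*(c - 2)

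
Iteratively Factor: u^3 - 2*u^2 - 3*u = (u - 3)*(u^2 + u) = (u - 3)*(u + 1)*(u)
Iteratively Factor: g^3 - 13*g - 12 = (g - 4)*(g^2 + 4*g + 3) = (g - 4)*(g + 1)*(g + 3)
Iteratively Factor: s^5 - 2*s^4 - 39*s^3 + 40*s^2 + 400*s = (s - 5)*(s^4 + 3*s^3 - 24*s^2 - 80*s) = (s - 5)*(s + 4)*(s^3 - s^2 - 20*s) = (s - 5)^2*(s + 4)*(s^2 + 4*s) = s*(s - 5)^2*(s + 4)*(s + 4)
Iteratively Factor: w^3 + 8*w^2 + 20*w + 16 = (w + 2)*(w^2 + 6*w + 8) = (w + 2)*(w + 4)*(w + 2)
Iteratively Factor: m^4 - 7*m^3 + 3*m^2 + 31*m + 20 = (m - 4)*(m^3 - 3*m^2 - 9*m - 5) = (m - 4)*(m + 1)*(m^2 - 4*m - 5) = (m - 5)*(m - 4)*(m + 1)*(m + 1)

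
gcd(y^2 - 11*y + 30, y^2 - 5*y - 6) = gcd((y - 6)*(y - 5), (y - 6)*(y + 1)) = y - 6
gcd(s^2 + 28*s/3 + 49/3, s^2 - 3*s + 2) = 1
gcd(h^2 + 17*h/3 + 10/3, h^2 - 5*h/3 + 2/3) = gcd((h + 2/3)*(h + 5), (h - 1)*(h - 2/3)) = 1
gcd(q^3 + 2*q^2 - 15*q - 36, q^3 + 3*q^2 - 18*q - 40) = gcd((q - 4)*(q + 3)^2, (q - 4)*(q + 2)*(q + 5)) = q - 4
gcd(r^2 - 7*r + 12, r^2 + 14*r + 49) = 1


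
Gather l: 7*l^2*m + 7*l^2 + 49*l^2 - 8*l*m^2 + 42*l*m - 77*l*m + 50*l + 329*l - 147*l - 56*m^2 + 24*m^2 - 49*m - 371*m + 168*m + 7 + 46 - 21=l^2*(7*m + 56) + l*(-8*m^2 - 35*m + 232) - 32*m^2 - 252*m + 32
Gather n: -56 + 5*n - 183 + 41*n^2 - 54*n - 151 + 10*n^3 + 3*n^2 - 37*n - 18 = 10*n^3 + 44*n^2 - 86*n - 408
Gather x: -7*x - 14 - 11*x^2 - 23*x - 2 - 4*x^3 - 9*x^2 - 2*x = -4*x^3 - 20*x^2 - 32*x - 16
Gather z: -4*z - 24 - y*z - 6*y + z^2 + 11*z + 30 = -6*y + z^2 + z*(7 - y) + 6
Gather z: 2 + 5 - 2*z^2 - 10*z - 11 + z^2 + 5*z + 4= -z^2 - 5*z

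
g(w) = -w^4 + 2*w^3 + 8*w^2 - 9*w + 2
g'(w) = -4*w^3 + 6*w^2 + 16*w - 9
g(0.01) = 1.91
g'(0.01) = -8.84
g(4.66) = -135.39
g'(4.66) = -208.93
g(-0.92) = 14.78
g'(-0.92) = -15.53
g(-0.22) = 4.34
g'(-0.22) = -12.19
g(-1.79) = 22.01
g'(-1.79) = 4.53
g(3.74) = -10.78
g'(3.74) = -74.49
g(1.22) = 4.34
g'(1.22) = 12.19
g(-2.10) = 18.21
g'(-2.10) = 20.90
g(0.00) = 2.00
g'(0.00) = -9.00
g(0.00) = 2.00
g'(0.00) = -9.00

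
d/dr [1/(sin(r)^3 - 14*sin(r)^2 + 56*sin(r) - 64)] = (-3*sin(r)^2 + 28*sin(r) - 56)*cos(r)/(sin(r)^3 - 14*sin(r)^2 + 56*sin(r) - 64)^2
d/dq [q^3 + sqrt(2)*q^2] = q*(3*q + 2*sqrt(2))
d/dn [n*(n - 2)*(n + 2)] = 3*n^2 - 4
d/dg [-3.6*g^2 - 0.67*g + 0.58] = -7.2*g - 0.67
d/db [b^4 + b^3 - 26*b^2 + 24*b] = 4*b^3 + 3*b^2 - 52*b + 24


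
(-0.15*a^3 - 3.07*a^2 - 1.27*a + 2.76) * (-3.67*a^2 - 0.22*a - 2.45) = 0.5505*a^5 + 11.2999*a^4 + 5.7038*a^3 - 2.3283*a^2 + 2.5043*a - 6.762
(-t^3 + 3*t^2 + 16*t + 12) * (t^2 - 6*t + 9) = -t^5 + 9*t^4 - 11*t^3 - 57*t^2 + 72*t + 108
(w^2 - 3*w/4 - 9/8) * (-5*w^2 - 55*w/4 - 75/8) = -5*w^4 - 10*w^3 + 105*w^2/16 + 45*w/2 + 675/64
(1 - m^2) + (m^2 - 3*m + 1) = 2 - 3*m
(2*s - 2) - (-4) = 2*s + 2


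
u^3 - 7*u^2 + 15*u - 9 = (u - 3)^2*(u - 1)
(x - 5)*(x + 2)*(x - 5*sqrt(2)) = x^3 - 5*sqrt(2)*x^2 - 3*x^2 - 10*x + 15*sqrt(2)*x + 50*sqrt(2)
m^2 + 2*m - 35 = (m - 5)*(m + 7)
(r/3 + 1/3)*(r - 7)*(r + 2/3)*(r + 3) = r^4/3 - 7*r^3/9 - 9*r^2 - 113*r/9 - 14/3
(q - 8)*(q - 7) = q^2 - 15*q + 56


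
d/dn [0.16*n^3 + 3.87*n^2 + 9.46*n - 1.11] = 0.48*n^2 + 7.74*n + 9.46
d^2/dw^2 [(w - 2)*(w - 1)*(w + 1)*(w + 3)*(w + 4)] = 20*w^3 + 60*w^2 - 18*w - 58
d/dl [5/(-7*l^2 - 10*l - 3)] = 10*(7*l + 5)/(7*l^2 + 10*l + 3)^2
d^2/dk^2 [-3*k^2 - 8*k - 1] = -6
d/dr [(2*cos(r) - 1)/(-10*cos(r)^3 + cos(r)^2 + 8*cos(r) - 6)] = 8*(-16*cos(r) + 8*cos(2*r) - 5*cos(3*r) + 10)*sin(r)/(cos(r) + cos(2*r) - 5*cos(3*r) - 11)^2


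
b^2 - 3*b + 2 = (b - 2)*(b - 1)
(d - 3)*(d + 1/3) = d^2 - 8*d/3 - 1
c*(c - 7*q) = c^2 - 7*c*q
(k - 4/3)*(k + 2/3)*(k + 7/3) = k^3 + 5*k^2/3 - 22*k/9 - 56/27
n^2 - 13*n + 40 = (n - 8)*(n - 5)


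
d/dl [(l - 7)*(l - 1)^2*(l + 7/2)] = 4*l^3 - 33*l^2/2 - 33*l + 91/2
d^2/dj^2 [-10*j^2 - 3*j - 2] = -20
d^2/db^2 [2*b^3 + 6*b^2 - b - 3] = 12*b + 12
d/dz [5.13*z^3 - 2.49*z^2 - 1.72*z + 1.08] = 15.39*z^2 - 4.98*z - 1.72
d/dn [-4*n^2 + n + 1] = 1 - 8*n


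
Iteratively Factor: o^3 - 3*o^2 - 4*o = (o - 4)*(o^2 + o) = o*(o - 4)*(o + 1)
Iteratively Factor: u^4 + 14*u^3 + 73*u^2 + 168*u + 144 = (u + 3)*(u^3 + 11*u^2 + 40*u + 48) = (u + 3)*(u + 4)*(u^2 + 7*u + 12) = (u + 3)^2*(u + 4)*(u + 4)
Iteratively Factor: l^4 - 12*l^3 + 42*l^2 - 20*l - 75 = (l - 5)*(l^3 - 7*l^2 + 7*l + 15) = (l - 5)*(l + 1)*(l^2 - 8*l + 15) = (l - 5)^2*(l + 1)*(l - 3)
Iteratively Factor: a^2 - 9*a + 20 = (a - 5)*(a - 4)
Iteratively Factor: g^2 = (g)*(g)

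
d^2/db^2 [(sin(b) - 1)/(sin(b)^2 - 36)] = (-9*sin(b)^5 + 4*sin(b)^4 + 138*sin(b)^2 - 2471*sin(b)/2 + 51*sin(3*b) + sin(5*b)/2 - 72)/((sin(b) - 6)^3*(sin(b) + 6)^3)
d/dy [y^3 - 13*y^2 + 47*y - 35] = 3*y^2 - 26*y + 47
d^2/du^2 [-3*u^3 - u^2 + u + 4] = -18*u - 2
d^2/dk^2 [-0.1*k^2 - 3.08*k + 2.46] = -0.200000000000000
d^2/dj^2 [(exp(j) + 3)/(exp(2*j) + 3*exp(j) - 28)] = (exp(4*j) + 9*exp(3*j) + 195*exp(2*j) + 447*exp(j) + 1036)*exp(j)/(exp(6*j) + 9*exp(5*j) - 57*exp(4*j) - 477*exp(3*j) + 1596*exp(2*j) + 7056*exp(j) - 21952)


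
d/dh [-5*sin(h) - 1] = -5*cos(h)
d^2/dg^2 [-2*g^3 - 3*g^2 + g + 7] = -12*g - 6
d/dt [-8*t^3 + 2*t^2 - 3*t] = -24*t^2 + 4*t - 3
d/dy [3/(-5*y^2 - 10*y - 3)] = 30*(y + 1)/(5*y^2 + 10*y + 3)^2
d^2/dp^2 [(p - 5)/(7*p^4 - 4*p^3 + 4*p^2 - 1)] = 4*(8*p^2*(p - 5)*(7*p^2 - 3*p + 2)^2 + (-14*p^3 + 6*p^2 - 4*p - (p - 5)*(21*p^2 - 6*p + 2))*(7*p^4 - 4*p^3 + 4*p^2 - 1))/(7*p^4 - 4*p^3 + 4*p^2 - 1)^3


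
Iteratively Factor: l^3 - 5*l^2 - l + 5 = (l - 5)*(l^2 - 1) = (l - 5)*(l - 1)*(l + 1)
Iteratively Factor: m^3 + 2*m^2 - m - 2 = (m + 1)*(m^2 + m - 2) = (m - 1)*(m + 1)*(m + 2)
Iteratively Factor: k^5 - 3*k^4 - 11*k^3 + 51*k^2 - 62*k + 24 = (k - 2)*(k^4 - k^3 - 13*k^2 + 25*k - 12) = (k - 3)*(k - 2)*(k^3 + 2*k^2 - 7*k + 4) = (k - 3)*(k - 2)*(k - 1)*(k^2 + 3*k - 4) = (k - 3)*(k - 2)*(k - 1)*(k + 4)*(k - 1)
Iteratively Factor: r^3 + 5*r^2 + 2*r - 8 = (r + 4)*(r^2 + r - 2) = (r - 1)*(r + 4)*(r + 2)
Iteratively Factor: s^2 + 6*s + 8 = (s + 2)*(s + 4)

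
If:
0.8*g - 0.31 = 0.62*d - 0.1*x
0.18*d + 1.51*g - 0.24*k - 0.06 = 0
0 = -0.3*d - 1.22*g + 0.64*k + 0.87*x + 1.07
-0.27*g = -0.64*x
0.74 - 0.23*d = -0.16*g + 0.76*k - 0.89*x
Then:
No Solution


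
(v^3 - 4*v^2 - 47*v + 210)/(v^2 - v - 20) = (v^2 + v - 42)/(v + 4)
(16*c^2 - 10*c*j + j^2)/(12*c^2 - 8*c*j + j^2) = (8*c - j)/(6*c - j)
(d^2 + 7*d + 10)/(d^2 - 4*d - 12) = (d + 5)/(d - 6)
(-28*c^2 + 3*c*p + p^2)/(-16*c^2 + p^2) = (7*c + p)/(4*c + p)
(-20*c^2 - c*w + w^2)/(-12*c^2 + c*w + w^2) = (-5*c + w)/(-3*c + w)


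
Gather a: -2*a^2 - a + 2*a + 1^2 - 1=-2*a^2 + a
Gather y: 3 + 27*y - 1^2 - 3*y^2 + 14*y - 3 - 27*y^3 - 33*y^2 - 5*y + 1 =-27*y^3 - 36*y^2 + 36*y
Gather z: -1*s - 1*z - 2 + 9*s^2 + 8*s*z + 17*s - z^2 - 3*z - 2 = 9*s^2 + 16*s - z^2 + z*(8*s - 4) - 4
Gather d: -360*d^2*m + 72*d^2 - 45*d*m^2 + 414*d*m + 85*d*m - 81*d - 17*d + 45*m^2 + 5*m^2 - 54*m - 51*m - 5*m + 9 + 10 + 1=d^2*(72 - 360*m) + d*(-45*m^2 + 499*m - 98) + 50*m^2 - 110*m + 20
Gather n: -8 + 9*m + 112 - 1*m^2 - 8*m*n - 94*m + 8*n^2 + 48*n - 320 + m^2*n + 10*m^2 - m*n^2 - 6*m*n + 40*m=9*m^2 - 45*m + n^2*(8 - m) + n*(m^2 - 14*m + 48) - 216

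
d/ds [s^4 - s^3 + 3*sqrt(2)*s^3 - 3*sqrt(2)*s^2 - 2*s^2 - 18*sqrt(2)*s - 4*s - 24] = 4*s^3 - 3*s^2 + 9*sqrt(2)*s^2 - 6*sqrt(2)*s - 4*s - 18*sqrt(2) - 4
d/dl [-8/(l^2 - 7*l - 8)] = 8*(2*l - 7)/(-l^2 + 7*l + 8)^2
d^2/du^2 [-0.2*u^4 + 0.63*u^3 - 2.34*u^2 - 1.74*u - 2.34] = -2.4*u^2 + 3.78*u - 4.68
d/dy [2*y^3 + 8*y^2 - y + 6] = 6*y^2 + 16*y - 1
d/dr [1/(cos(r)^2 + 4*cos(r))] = 2*(cos(r) + 2)*sin(r)/((cos(r) + 4)^2*cos(r)^2)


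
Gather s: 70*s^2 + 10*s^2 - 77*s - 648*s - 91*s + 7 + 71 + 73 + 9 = 80*s^2 - 816*s + 160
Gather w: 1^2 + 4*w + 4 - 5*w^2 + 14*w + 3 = -5*w^2 + 18*w + 8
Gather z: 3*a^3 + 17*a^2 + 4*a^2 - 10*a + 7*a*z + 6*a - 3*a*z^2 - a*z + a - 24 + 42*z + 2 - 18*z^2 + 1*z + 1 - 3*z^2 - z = 3*a^3 + 21*a^2 - 3*a + z^2*(-3*a - 21) + z*(6*a + 42) - 21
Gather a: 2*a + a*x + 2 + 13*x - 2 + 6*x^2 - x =a*(x + 2) + 6*x^2 + 12*x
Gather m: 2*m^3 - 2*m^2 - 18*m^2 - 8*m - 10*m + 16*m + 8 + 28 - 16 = 2*m^3 - 20*m^2 - 2*m + 20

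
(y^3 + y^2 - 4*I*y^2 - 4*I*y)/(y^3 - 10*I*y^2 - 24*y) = (y + 1)/(y - 6*I)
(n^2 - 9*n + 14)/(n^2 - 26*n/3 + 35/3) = 3*(n - 2)/(3*n - 5)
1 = 1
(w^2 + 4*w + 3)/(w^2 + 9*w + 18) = (w + 1)/(w + 6)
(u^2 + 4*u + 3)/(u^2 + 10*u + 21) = (u + 1)/(u + 7)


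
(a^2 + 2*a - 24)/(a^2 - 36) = (a - 4)/(a - 6)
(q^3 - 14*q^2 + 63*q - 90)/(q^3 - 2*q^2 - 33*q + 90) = (q - 6)/(q + 6)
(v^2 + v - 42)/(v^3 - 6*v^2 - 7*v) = (-v^2 - v + 42)/(v*(-v^2 + 6*v + 7))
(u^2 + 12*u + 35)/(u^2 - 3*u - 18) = (u^2 + 12*u + 35)/(u^2 - 3*u - 18)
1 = 1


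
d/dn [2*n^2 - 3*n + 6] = 4*n - 3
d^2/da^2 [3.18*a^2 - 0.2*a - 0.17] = 6.36000000000000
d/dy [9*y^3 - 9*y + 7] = 27*y^2 - 9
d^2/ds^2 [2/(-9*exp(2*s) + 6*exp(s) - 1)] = (-72*exp(s) - 12)*exp(s)/(81*exp(4*s) - 108*exp(3*s) + 54*exp(2*s) - 12*exp(s) + 1)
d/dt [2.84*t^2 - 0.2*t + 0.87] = 5.68*t - 0.2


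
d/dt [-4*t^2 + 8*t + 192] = 8 - 8*t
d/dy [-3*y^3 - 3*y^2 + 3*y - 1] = -9*y^2 - 6*y + 3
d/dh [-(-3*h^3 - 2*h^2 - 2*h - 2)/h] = 6*h + 2 - 2/h^2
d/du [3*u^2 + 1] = 6*u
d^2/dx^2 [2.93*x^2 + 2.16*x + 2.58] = 5.86000000000000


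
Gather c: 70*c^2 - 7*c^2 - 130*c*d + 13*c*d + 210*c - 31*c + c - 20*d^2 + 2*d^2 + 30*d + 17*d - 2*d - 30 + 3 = 63*c^2 + c*(180 - 117*d) - 18*d^2 + 45*d - 27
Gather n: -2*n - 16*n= -18*n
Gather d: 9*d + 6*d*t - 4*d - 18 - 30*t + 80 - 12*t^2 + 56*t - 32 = d*(6*t + 5) - 12*t^2 + 26*t + 30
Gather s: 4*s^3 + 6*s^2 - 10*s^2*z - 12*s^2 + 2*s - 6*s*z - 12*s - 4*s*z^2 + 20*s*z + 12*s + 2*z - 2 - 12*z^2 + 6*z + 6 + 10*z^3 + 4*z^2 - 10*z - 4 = 4*s^3 + s^2*(-10*z - 6) + s*(-4*z^2 + 14*z + 2) + 10*z^3 - 8*z^2 - 2*z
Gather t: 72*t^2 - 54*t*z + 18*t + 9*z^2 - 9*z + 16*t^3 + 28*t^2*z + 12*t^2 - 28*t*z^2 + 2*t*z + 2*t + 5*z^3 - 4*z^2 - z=16*t^3 + t^2*(28*z + 84) + t*(-28*z^2 - 52*z + 20) + 5*z^3 + 5*z^2 - 10*z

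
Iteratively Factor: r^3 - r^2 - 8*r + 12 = (r + 3)*(r^2 - 4*r + 4) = (r - 2)*(r + 3)*(r - 2)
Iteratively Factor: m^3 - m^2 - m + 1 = (m + 1)*(m^2 - 2*m + 1) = (m - 1)*(m + 1)*(m - 1)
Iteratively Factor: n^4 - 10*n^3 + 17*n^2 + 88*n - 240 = (n - 4)*(n^3 - 6*n^2 - 7*n + 60) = (n - 5)*(n - 4)*(n^2 - n - 12) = (n - 5)*(n - 4)*(n + 3)*(n - 4)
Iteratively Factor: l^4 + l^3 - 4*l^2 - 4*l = (l + 1)*(l^3 - 4*l) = (l + 1)*(l + 2)*(l^2 - 2*l) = (l - 2)*(l + 1)*(l + 2)*(l)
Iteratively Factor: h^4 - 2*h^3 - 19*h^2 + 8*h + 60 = (h + 3)*(h^3 - 5*h^2 - 4*h + 20) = (h + 2)*(h + 3)*(h^2 - 7*h + 10) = (h - 2)*(h + 2)*(h + 3)*(h - 5)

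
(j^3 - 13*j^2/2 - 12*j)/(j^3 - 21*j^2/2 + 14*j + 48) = j/(j - 4)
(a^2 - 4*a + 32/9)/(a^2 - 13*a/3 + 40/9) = (3*a - 4)/(3*a - 5)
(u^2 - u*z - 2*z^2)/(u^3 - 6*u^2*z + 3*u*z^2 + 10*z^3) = 1/(u - 5*z)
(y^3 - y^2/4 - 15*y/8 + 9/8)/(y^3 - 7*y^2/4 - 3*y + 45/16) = 2*(y - 1)/(2*y - 5)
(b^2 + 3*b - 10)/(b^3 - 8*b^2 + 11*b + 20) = (b^2 + 3*b - 10)/(b^3 - 8*b^2 + 11*b + 20)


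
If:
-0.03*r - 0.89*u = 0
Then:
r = -29.6666666666667*u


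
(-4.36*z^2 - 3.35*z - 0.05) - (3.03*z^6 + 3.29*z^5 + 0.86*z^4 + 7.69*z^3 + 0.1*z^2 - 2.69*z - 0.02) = -3.03*z^6 - 3.29*z^5 - 0.86*z^4 - 7.69*z^3 - 4.46*z^2 - 0.66*z - 0.03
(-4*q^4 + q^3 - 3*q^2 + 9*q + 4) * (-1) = 4*q^4 - q^3 + 3*q^2 - 9*q - 4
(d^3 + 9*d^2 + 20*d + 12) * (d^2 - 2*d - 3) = d^5 + 7*d^4 - d^3 - 55*d^2 - 84*d - 36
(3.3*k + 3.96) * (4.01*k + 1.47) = 13.233*k^2 + 20.7306*k + 5.8212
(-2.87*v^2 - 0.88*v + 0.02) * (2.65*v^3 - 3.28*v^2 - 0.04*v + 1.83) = -7.6055*v^5 + 7.0816*v^4 + 3.0542*v^3 - 5.2825*v^2 - 1.6112*v + 0.0366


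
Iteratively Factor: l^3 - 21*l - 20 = (l + 1)*(l^2 - l - 20) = (l - 5)*(l + 1)*(l + 4)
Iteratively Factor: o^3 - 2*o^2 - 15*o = (o)*(o^2 - 2*o - 15) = o*(o - 5)*(o + 3)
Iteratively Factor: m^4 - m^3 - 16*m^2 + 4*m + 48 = (m + 3)*(m^3 - 4*m^2 - 4*m + 16) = (m - 4)*(m + 3)*(m^2 - 4) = (m - 4)*(m + 2)*(m + 3)*(m - 2)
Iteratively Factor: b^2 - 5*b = (b)*(b - 5)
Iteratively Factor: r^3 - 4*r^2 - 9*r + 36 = (r + 3)*(r^2 - 7*r + 12) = (r - 4)*(r + 3)*(r - 3)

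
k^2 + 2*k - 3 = (k - 1)*(k + 3)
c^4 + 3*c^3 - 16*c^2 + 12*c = c*(c - 2)*(c - 1)*(c + 6)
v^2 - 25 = (v - 5)*(v + 5)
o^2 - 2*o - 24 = (o - 6)*(o + 4)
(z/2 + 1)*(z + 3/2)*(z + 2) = z^3/2 + 11*z^2/4 + 5*z + 3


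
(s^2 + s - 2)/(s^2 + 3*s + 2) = (s - 1)/(s + 1)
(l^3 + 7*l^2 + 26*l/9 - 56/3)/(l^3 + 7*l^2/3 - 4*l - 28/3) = (l^2 + 14*l/3 - 8)/(l^2 - 4)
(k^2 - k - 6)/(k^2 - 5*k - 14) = (k - 3)/(k - 7)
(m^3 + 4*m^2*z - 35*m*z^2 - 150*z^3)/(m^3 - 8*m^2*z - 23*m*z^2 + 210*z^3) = (-m - 5*z)/(-m + 7*z)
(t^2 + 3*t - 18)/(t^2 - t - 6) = (t + 6)/(t + 2)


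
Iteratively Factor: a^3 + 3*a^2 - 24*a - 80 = (a + 4)*(a^2 - a - 20) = (a + 4)^2*(a - 5)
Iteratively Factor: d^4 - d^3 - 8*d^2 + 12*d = (d - 2)*(d^3 + d^2 - 6*d) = d*(d - 2)*(d^2 + d - 6) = d*(d - 2)*(d + 3)*(d - 2)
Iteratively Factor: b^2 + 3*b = (b)*(b + 3)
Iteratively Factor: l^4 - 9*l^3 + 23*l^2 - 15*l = (l - 1)*(l^3 - 8*l^2 + 15*l) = (l - 5)*(l - 1)*(l^2 - 3*l) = l*(l - 5)*(l - 1)*(l - 3)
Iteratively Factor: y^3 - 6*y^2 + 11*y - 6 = (y - 3)*(y^2 - 3*y + 2) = (y - 3)*(y - 1)*(y - 2)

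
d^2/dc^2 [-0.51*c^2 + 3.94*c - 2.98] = -1.02000000000000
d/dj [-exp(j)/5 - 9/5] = -exp(j)/5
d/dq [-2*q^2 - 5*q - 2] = -4*q - 5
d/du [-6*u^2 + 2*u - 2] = 2 - 12*u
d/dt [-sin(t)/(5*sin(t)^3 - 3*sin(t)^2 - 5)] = (10*sin(t)^3 - 3*sin(t)^2 + 5)*cos(t)/(-5*sin(t)^3 + 3*sin(t)^2 + 5)^2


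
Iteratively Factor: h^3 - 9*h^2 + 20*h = (h - 5)*(h^2 - 4*h) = (h - 5)*(h - 4)*(h)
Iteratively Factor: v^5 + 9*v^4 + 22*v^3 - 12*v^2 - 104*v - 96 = (v - 2)*(v^4 + 11*v^3 + 44*v^2 + 76*v + 48) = (v - 2)*(v + 2)*(v^3 + 9*v^2 + 26*v + 24) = (v - 2)*(v + 2)*(v + 3)*(v^2 + 6*v + 8) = (v - 2)*(v + 2)*(v + 3)*(v + 4)*(v + 2)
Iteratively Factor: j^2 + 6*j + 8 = (j + 2)*(j + 4)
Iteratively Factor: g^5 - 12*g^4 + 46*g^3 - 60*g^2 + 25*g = (g - 5)*(g^4 - 7*g^3 + 11*g^2 - 5*g) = g*(g - 5)*(g^3 - 7*g^2 + 11*g - 5) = g*(g - 5)*(g - 1)*(g^2 - 6*g + 5) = g*(g - 5)^2*(g - 1)*(g - 1)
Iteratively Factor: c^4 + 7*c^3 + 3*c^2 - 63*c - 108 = (c + 3)*(c^3 + 4*c^2 - 9*c - 36) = (c + 3)*(c + 4)*(c^2 - 9) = (c - 3)*(c + 3)*(c + 4)*(c + 3)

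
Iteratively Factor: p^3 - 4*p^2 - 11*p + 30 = (p - 5)*(p^2 + p - 6) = (p - 5)*(p + 3)*(p - 2)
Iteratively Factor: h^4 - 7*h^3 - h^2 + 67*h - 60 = (h + 3)*(h^3 - 10*h^2 + 29*h - 20) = (h - 5)*(h + 3)*(h^2 - 5*h + 4) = (h - 5)*(h - 1)*(h + 3)*(h - 4)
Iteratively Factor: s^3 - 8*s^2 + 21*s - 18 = (s - 2)*(s^2 - 6*s + 9) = (s - 3)*(s - 2)*(s - 3)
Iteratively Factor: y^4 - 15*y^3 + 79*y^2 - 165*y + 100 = (y - 5)*(y^3 - 10*y^2 + 29*y - 20) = (y - 5)*(y - 1)*(y^2 - 9*y + 20) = (y - 5)^2*(y - 1)*(y - 4)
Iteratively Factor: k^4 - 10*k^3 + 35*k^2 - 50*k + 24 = (k - 3)*(k^3 - 7*k^2 + 14*k - 8) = (k - 4)*(k - 3)*(k^2 - 3*k + 2) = (k - 4)*(k - 3)*(k - 1)*(k - 2)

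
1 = 1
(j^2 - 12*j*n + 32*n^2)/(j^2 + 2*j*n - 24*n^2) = (j - 8*n)/(j + 6*n)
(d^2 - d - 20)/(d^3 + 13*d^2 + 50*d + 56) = (d - 5)/(d^2 + 9*d + 14)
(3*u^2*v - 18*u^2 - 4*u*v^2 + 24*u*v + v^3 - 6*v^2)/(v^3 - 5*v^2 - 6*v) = (3*u^2 - 4*u*v + v^2)/(v*(v + 1))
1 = 1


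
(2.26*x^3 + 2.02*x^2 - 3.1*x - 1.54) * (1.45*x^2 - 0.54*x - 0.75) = 3.277*x^5 + 1.7086*x^4 - 7.2808*x^3 - 2.074*x^2 + 3.1566*x + 1.155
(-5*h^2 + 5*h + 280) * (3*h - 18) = -15*h^3 + 105*h^2 + 750*h - 5040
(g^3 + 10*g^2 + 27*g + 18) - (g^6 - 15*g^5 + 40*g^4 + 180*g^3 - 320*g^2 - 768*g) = -g^6 + 15*g^5 - 40*g^4 - 179*g^3 + 330*g^2 + 795*g + 18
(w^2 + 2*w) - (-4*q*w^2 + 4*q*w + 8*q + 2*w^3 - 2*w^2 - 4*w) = 4*q*w^2 - 4*q*w - 8*q - 2*w^3 + 3*w^2 + 6*w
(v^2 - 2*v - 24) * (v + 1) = v^3 - v^2 - 26*v - 24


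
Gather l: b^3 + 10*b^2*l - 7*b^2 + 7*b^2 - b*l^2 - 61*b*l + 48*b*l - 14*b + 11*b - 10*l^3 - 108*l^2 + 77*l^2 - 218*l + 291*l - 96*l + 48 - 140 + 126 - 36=b^3 - 3*b - 10*l^3 + l^2*(-b - 31) + l*(10*b^2 - 13*b - 23) - 2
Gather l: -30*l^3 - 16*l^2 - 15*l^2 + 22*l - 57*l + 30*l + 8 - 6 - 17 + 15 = -30*l^3 - 31*l^2 - 5*l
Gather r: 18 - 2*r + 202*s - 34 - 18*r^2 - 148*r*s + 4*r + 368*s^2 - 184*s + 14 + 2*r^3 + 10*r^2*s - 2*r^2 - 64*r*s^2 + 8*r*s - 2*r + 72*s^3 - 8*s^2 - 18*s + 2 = 2*r^3 + r^2*(10*s - 20) + r*(-64*s^2 - 140*s) + 72*s^3 + 360*s^2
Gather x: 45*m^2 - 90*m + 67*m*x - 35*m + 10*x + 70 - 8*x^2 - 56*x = 45*m^2 - 125*m - 8*x^2 + x*(67*m - 46) + 70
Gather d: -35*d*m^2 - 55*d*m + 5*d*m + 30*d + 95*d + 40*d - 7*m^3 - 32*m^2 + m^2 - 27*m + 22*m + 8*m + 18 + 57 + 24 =d*(-35*m^2 - 50*m + 165) - 7*m^3 - 31*m^2 + 3*m + 99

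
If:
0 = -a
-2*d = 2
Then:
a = 0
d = -1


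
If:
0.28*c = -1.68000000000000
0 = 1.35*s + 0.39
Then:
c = -6.00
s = -0.29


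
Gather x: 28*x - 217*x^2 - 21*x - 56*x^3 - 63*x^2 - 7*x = -56*x^3 - 280*x^2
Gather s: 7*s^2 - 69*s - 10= 7*s^2 - 69*s - 10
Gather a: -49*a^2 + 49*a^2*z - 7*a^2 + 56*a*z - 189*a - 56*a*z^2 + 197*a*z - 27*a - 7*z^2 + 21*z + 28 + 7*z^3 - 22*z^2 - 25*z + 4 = a^2*(49*z - 56) + a*(-56*z^2 + 253*z - 216) + 7*z^3 - 29*z^2 - 4*z + 32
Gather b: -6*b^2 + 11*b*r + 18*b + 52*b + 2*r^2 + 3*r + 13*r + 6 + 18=-6*b^2 + b*(11*r + 70) + 2*r^2 + 16*r + 24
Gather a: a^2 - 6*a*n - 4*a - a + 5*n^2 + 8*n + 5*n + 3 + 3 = a^2 + a*(-6*n - 5) + 5*n^2 + 13*n + 6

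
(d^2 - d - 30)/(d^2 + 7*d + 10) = (d - 6)/(d + 2)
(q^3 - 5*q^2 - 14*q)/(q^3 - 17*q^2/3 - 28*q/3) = 3*(q + 2)/(3*q + 4)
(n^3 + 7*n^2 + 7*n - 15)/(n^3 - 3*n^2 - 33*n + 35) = (n + 3)/(n - 7)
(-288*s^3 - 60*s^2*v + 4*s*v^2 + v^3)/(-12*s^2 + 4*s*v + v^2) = (48*s^2 + 2*s*v - v^2)/(2*s - v)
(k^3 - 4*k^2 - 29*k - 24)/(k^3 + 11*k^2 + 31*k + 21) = (k - 8)/(k + 7)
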